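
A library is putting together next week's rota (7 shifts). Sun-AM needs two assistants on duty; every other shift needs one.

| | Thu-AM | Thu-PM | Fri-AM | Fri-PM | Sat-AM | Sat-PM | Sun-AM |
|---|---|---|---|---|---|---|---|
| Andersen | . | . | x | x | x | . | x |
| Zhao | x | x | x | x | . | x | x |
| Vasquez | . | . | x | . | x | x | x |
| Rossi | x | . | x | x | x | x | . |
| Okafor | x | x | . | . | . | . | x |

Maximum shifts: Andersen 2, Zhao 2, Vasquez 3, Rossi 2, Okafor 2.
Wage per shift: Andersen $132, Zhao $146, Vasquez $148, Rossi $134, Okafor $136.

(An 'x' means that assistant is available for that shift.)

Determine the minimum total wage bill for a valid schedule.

$1096

Picking the cheapest available assistant for each shift independently would cost $1068, but that ignores the shift limits.
An optimal schedule: Thu-AM→Rossi, Thu-PM→Okafor, Fri-AM→Zhao, Fri-PM→Andersen, Sat-AM→Andersen, Sat-PM→Rossi, Sun-AM→Okafor+Zhao.
Total: 134 + 136 + 146 + 132 + 132 + 134 + 136 + 146 = $1096.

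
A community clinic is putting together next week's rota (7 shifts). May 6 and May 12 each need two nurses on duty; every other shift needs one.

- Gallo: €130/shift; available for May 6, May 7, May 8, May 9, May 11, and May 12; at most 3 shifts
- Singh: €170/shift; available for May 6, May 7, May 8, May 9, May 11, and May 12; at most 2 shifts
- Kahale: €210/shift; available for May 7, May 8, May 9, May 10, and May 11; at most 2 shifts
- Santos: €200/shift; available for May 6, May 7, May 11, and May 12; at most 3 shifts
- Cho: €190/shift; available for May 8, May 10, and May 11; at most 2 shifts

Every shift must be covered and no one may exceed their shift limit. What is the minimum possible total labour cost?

€1510

Picking the cheapest available nurse for each shift independently would cost €1310, but that ignores the shift limits.
An optimal schedule: May 6→Gallo+Singh, May 7→Santos, May 8→Cho, May 9→Gallo, May 10→Cho, May 11→Santos, May 12→Gallo+Singh.
Total: 130 + 170 + 200 + 190 + 130 + 190 + 200 + 130 + 170 = €1510.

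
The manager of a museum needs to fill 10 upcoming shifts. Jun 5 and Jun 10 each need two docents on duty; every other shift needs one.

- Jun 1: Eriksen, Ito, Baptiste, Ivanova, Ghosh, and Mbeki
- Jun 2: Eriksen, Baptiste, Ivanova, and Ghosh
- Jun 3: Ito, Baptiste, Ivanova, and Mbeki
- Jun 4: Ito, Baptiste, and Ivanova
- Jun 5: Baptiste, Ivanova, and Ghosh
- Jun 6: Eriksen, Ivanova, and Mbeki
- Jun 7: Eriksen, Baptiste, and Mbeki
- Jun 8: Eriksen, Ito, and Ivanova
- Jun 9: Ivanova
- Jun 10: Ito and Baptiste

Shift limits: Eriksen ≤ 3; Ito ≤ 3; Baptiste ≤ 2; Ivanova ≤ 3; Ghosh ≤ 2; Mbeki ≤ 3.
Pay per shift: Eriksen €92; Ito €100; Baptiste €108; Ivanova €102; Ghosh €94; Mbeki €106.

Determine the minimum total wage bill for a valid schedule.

Jun 9 can only be covered by Ivanova, so that assignment is forced.
Jun 10 can only be covered by Ito and Baptiste, so that assignment is forced.
Picking the cheapest available docent for each shift independently would cost €1166, but that ignores the shift limits.
An optimal schedule: Jun 1→Ivanova, Jun 2→Ghosh, Jun 3→Ito, Jun 4→Ito, Jun 5→Ghosh+Ivanova, Jun 6→Eriksen, Jun 7→Eriksen, Jun 8→Eriksen, Jun 9→Ivanova, Jun 10→Ito+Baptiste.
Total: 102 + 94 + 100 + 100 + 94 + 102 + 92 + 92 + 92 + 102 + 100 + 108 = €1178.

€1178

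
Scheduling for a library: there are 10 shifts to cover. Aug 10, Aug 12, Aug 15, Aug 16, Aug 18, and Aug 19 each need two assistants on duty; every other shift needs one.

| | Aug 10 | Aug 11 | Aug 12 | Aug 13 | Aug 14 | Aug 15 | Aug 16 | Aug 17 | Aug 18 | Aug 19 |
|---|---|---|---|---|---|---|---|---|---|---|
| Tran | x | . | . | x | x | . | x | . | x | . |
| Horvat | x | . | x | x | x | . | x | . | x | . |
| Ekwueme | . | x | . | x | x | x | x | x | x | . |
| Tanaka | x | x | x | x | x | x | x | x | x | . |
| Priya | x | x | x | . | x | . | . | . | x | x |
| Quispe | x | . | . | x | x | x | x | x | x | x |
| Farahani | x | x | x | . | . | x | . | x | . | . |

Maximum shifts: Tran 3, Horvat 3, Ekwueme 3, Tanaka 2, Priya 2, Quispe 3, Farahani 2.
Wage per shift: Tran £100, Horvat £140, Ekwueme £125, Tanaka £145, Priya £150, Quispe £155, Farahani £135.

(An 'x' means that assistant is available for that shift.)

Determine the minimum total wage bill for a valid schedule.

Aug 19 can only be covered by Priya and Quispe, so that assignment is forced.
Picking the cheapest available assistant for each shift independently would cost £1975, but that ignores the shift limits.
An optimal schedule: Aug 10→Horvat+Tanaka, Aug 11→Ekwueme, Aug 12→Farahani+Horvat, Aug 13→Tran, Aug 14→Tran, Aug 15→Ekwueme+Farahani, Aug 16→Tran+Horvat, Aug 17→Ekwueme, Aug 18→Tanaka+Priya, Aug 19→Priya+Quispe.
Total: 140 + 145 + 125 + 135 + 140 + 100 + 100 + 125 + 135 + 100 + 140 + 125 + 145 + 150 + 150 + 155 = £2110.

£2110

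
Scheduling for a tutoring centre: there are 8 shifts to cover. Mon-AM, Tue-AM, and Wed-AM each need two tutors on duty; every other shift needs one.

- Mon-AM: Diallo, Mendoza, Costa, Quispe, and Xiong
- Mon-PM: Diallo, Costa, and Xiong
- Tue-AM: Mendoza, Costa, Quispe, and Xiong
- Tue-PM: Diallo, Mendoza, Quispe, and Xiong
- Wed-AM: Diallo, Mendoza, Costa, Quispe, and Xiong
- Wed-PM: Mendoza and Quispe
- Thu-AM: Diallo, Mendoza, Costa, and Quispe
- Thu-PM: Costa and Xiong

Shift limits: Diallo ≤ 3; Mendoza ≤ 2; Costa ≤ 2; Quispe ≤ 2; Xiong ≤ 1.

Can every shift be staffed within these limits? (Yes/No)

Total capacity is 3+2+2+2+1 = 10 but 11 worker-slots are needed — infeasible.

No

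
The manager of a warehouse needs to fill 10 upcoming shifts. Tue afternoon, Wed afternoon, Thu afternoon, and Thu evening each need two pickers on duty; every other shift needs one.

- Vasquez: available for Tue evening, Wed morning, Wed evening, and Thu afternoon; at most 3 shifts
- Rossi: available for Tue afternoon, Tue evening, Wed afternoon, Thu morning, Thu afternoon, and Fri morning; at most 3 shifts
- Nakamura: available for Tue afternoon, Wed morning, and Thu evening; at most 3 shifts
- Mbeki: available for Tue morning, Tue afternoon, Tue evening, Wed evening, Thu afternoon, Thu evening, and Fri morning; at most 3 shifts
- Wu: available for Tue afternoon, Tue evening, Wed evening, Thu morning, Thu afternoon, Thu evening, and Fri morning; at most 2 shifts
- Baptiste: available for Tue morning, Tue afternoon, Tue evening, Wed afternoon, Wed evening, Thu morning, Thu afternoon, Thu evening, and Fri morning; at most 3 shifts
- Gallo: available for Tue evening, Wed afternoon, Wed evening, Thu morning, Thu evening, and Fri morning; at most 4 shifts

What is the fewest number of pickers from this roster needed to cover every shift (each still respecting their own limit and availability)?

14 slots to fill and no one can take more than 4, so at least ⌈14/4⌉ = 4 pickers are needed.
Any 4 pickers together have capacity at most 4+3+3+3 = 13 < 14 slots, so 4 can never suffice.
Vasquez, Rossi, Nakamura, Mbeki, and Baptiste alone can cover everything: Tue morning→Mbeki, Tue afternoon→Nakamura+Baptiste, Tue evening→Vasquez, Wed morning→Vasquez, Wed afternoon→Rossi+Baptiste, Wed evening→Vasquez, Thu morning→Rossi, Thu afternoon→Mbeki+Baptiste, Thu evening→Nakamura+Mbeki, Fri morning→Rossi.

5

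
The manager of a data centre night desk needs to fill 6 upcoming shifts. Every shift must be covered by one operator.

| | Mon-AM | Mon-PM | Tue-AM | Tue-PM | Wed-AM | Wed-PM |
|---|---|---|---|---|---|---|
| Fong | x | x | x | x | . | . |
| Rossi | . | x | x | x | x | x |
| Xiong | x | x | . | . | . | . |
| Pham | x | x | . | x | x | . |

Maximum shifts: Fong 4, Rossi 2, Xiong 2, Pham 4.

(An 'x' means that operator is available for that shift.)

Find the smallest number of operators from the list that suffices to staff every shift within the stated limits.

2

6 slots to fill and no one can take more than 4, so at least ⌈6/4⌉ = 2 operators are needed.
Fong and Rossi alone can cover everything: Mon-AM→Fong, Mon-PM→Fong, Tue-AM→Fong, Tue-PM→Fong, Wed-AM→Rossi, Wed-PM→Rossi.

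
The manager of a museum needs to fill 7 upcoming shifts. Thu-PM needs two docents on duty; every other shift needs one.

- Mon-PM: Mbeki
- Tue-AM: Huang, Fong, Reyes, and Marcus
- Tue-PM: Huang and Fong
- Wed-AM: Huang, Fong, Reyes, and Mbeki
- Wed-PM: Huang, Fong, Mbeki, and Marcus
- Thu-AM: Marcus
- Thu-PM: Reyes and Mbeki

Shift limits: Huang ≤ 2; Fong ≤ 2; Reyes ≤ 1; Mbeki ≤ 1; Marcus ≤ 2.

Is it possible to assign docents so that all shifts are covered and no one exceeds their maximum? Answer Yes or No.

No

Total capacity is 8 and 8 slots are needed, so capacity alone doesn't rule it out.
Shifts {Mon-PM, Thu-PM} need 3 worker-slots in total, but the docents available for any of those shifts (Reyes and Mbeki) can supply at most 2 among them. So no valid schedule exists.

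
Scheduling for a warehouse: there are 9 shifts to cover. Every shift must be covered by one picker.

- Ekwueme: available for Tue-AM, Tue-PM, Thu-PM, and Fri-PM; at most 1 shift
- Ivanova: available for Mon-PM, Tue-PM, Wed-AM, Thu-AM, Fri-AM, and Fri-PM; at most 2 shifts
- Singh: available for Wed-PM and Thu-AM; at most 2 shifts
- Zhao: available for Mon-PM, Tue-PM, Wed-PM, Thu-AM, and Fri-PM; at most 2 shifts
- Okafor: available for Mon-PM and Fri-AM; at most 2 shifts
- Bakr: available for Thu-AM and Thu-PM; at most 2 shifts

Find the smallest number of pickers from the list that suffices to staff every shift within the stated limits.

5

9 slots to fill and no one can take more than 2, so at least ⌈9/2⌉ = 5 pickers are needed.
Ekwueme, Ivanova, Zhao, Okafor, and Bakr alone can cover everything: Mon-PM→Okafor, Tue-AM→Ekwueme, Tue-PM→Ivanova, Wed-AM→Ivanova, Wed-PM→Zhao, Thu-AM→Bakr, Thu-PM→Bakr, Fri-AM→Okafor, Fri-PM→Zhao.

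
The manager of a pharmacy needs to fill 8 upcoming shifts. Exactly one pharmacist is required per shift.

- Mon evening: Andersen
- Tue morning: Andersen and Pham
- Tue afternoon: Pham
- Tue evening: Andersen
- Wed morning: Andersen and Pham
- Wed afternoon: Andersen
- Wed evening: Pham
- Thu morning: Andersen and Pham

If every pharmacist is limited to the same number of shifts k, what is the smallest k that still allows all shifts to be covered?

With 2 pharmacists and 8 worker-slots to fill, someone must work at least ⌈8/2⌉ = 4 shifts, so k ≥ 4.
k = 4 works: Mon evening→Andersen, Tue morning→Andersen, Tue afternoon→Pham, Tue evening→Andersen, Wed morning→Pham, Wed afternoon→Andersen, Wed evening→Pham, Thu morning→Pham.
Loads: Andersen 4, Pham 4 — all ≤ 4.

4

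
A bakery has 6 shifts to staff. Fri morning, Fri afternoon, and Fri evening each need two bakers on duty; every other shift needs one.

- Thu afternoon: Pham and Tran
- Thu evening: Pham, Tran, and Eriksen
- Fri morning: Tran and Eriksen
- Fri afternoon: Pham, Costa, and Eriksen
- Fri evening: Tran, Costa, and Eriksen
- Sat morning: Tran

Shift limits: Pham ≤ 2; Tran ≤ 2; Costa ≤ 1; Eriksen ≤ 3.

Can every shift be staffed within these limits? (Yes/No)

Total capacity is 2+2+1+3 = 8 but 9 worker-slots are needed — infeasible.

No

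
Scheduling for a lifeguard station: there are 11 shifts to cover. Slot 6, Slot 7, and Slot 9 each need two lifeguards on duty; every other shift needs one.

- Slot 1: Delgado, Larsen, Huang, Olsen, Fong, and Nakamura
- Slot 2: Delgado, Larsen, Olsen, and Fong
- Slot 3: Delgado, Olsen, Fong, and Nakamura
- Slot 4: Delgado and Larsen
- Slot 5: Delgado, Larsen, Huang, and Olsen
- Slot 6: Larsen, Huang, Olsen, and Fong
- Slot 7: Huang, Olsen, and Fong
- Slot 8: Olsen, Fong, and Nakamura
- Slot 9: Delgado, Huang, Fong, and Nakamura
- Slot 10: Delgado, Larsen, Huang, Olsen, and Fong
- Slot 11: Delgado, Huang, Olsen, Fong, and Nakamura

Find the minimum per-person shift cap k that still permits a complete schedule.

3

With 6 lifeguards and 14 worker-slots to fill, someone must work at least ⌈14/6⌉ = 3 shifts, so k ≥ 3.
k = 3 works: Slot 1→Larsen, Slot 2→Delgado, Slot 3→Delgado, Slot 4→Delgado, Slot 5→Larsen, Slot 6→Huang+Olsen, Slot 7→Huang+Olsen, Slot 8→Olsen, Slot 9→Fong+Nakamura, Slot 10→Larsen, Slot 11→Huang.
Loads: Delgado 3, Larsen 3, Huang 3, Olsen 3, Fong 1, Nakamura 1 — all ≤ 3.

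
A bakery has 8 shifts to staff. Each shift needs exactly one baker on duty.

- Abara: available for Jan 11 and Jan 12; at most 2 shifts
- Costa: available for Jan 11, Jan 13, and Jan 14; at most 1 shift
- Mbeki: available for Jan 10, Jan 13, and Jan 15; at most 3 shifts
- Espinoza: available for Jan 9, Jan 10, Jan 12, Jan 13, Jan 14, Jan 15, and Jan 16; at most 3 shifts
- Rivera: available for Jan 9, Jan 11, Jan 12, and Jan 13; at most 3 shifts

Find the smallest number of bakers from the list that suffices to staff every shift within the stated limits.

3

8 slots to fill and no one can take more than 3, so at least ⌈8/3⌉ = 3 bakers are needed.
Abara, Mbeki, and Espinoza alone can cover everything: Jan 9→Espinoza, Jan 10→Mbeki, Jan 11→Abara, Jan 12→Abara, Jan 13→Mbeki, Jan 14→Espinoza, Jan 15→Mbeki, Jan 16→Espinoza.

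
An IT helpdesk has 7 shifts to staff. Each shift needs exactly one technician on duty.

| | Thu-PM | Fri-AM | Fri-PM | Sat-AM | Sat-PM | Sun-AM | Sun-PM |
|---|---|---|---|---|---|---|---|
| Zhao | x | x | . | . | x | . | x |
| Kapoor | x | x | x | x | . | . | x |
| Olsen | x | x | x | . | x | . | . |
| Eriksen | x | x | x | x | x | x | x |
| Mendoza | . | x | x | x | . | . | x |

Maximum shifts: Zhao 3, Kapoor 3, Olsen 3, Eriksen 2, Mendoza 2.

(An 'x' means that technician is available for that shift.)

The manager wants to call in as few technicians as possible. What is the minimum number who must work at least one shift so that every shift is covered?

7 slots to fill and no one can take more than 3, so at least ⌈7/3⌉ = 3 technicians are needed.
Zhao, Kapoor, and Eriksen alone can cover everything: Thu-PM→Zhao, Fri-AM→Zhao, Fri-PM→Kapoor, Sat-AM→Kapoor, Sat-PM→Zhao, Sun-AM→Eriksen, Sun-PM→Kapoor.

3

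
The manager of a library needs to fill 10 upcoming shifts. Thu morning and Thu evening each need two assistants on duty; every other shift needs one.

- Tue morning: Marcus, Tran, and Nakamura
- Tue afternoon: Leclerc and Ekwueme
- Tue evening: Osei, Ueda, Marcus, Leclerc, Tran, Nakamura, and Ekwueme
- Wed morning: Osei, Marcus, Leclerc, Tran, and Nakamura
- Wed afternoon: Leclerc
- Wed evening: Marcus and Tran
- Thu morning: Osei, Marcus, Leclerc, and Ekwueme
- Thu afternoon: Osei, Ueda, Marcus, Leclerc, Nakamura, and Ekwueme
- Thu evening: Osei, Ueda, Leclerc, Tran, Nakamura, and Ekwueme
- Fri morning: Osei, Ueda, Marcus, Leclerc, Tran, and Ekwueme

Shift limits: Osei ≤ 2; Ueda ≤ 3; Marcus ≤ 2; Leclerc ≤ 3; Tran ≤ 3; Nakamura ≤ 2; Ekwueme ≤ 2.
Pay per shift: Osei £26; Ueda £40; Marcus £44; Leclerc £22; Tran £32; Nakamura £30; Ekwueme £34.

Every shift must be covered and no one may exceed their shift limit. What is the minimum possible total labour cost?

£342

Wed afternoon can only be covered by Leclerc, so that assignment is forced.
Picking the cheapest available assistant for each shift independently would cost £290, but that ignores the shift limits.
An optimal schedule: Tue morning→Nakamura, Tue afternoon→Leclerc, Tue evening→Nakamura, Wed morning→Leclerc, Wed afternoon→Leclerc, Wed evening→Tran, Thu morning→Osei+Ekwueme, Thu afternoon→Osei, Thu evening→Tran+Ekwueme, Fri morning→Tran.
Total: 30 + 22 + 30 + 22 + 22 + 32 + 26 + 34 + 26 + 32 + 34 + 32 = £342.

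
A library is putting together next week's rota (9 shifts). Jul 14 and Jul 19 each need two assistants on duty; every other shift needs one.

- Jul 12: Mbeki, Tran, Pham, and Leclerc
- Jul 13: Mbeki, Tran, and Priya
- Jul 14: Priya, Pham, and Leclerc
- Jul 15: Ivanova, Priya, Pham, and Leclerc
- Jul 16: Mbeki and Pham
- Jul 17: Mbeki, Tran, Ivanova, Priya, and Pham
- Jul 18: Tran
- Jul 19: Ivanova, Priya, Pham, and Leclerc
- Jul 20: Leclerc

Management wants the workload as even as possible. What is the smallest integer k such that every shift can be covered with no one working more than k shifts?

2

With 6 assistants and 11 worker-slots to fill, someone must work at least ⌈11/6⌉ = 2 shifts, so k ≥ 2.
k = 2 works: Jul 12→Tran, Jul 13→Mbeki, Jul 14→Priya+Pham, Jul 15→Ivanova, Jul 16→Mbeki, Jul 17→Ivanova, Jul 18→Tran, Jul 19→Priya+Pham, Jul 20→Leclerc.
Loads: Mbeki 2, Tran 2, Ivanova 2, Priya 2, Pham 2, Leclerc 1 — all ≤ 2.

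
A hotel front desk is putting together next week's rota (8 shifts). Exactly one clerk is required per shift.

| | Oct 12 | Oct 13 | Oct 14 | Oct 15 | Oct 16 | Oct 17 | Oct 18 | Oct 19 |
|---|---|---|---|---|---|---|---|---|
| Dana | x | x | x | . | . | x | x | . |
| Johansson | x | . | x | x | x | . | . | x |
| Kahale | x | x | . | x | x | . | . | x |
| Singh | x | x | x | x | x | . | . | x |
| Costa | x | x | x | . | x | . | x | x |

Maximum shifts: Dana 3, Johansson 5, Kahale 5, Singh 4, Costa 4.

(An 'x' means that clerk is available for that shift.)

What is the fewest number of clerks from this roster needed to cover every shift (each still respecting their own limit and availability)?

8 slots to fill and no one can take more than 5, so at least ⌈8/5⌉ = 2 clerks are needed.
Dana and Johansson alone can cover everything: Oct 12→Johansson, Oct 13→Dana, Oct 14→Johansson, Oct 15→Johansson, Oct 16→Johansson, Oct 17→Dana, Oct 18→Dana, Oct 19→Johansson.

2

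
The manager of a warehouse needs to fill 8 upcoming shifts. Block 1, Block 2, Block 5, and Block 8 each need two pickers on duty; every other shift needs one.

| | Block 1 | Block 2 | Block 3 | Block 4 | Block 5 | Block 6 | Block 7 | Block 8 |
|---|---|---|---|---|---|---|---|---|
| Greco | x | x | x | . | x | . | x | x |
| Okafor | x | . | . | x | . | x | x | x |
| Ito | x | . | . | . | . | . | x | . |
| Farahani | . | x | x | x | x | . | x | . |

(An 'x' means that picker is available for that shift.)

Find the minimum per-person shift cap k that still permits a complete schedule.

With 4 pickers and 12 worker-slots to fill, someone must work at least ⌈12/4⌉ = 3 shifts, so k ≥ 3.
k = 3 is infeasible (exhaustive check).
k = 4 works: Block 1→Okafor+Ito, Block 2→Greco+Farahani, Block 3→Greco, Block 4→Okafor, Block 5→Greco+Farahani, Block 6→Okafor, Block 7→Ito, Block 8→Greco+Okafor.
Loads: Greco 4, Okafor 4, Ito 2, Farahani 2 — all ≤ 4.

4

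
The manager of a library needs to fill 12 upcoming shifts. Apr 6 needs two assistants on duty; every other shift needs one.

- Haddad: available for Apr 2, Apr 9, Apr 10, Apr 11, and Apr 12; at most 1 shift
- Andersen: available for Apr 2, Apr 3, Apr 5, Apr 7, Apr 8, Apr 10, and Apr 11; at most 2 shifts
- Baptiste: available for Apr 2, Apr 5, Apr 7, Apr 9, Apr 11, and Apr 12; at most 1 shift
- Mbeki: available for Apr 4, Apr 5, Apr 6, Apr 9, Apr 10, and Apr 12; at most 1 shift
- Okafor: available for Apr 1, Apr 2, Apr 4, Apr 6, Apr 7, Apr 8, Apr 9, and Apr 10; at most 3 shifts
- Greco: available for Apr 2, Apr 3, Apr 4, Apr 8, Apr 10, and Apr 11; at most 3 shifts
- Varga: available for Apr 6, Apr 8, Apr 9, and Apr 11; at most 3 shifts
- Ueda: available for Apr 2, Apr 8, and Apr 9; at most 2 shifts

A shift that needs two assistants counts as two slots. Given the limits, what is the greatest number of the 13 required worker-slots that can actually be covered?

Total capacity across all assistants is 1+2+1+1+3+3+3+2 = 16, and 13 slots are needed, so at most 13 can be filled.
An assignment achieving 13: Apr 1→Okafor, Apr 2→Greco, Apr 3→Andersen, Apr 4→Mbeki, Apr 5→Andersen, Apr 6→Okafor+Varga, Apr 7→Baptiste, Apr 8→Okafor, Apr 9→Varga, Apr 10→Greco, Apr 11→Greco, Apr 12→Haddad.
Loads: Haddad 1/1, Andersen 2/2, Baptiste 1/1, Mbeki 1/1, Okafor 3/3, Greco 3/3, Varga 2/3, Ueda 0/2.

13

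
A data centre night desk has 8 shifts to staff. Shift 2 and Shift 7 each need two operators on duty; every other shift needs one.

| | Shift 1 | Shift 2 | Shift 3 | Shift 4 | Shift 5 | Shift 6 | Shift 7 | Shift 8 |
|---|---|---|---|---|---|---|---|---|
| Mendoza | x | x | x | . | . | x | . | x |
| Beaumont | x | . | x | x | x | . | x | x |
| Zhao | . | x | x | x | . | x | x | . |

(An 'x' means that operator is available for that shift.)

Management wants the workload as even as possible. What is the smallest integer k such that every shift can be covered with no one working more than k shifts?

With 3 operators and 10 worker-slots to fill, someone must work at least ⌈10/3⌉ = 4 shifts, so k ≥ 4.
k = 4 works: Shift 1→Mendoza, Shift 2→Mendoza+Zhao, Shift 3→Beaumont, Shift 4→Beaumont, Shift 5→Beaumont, Shift 6→Mendoza, Shift 7→Beaumont+Zhao, Shift 8→Mendoza.
Loads: Mendoza 4, Beaumont 4, Zhao 2 — all ≤ 4.

4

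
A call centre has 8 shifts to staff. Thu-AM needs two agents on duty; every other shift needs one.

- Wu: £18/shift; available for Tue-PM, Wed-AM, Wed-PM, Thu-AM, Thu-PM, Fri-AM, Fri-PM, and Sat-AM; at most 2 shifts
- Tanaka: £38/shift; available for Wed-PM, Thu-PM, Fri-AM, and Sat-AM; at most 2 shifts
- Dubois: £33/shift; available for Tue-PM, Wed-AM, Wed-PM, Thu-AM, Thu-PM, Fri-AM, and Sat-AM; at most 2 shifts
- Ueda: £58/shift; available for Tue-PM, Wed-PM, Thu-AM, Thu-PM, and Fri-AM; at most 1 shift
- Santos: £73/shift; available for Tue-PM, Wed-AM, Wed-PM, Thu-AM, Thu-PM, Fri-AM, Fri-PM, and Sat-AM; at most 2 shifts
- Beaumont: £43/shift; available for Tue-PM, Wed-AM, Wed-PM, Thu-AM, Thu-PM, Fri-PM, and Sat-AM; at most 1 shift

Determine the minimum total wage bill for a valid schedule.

Picking the cheapest available agent for each shift independently would cost £177, but that ignores the shift limits.
An optimal schedule: Tue-PM→Dubois, Wed-AM→Wu, Wed-PM→Dubois, Thu-AM→Santos+Beaumont, Thu-PM→Ueda, Fri-AM→Tanaka, Fri-PM→Wu, Sat-AM→Tanaka.
Total: 33 + 18 + 33 + 73 + 43 + 58 + 38 + 18 + 38 = £352.

£352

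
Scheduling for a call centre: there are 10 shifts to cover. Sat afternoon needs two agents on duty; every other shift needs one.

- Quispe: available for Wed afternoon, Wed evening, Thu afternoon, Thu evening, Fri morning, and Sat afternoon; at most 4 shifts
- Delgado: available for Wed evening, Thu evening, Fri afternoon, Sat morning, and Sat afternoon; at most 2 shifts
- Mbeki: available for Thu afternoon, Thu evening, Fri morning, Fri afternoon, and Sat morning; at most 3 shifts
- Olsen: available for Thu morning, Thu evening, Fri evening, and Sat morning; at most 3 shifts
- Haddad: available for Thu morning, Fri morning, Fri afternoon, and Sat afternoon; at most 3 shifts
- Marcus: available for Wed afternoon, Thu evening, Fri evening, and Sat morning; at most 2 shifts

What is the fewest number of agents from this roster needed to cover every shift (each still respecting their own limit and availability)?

4

11 slots to fill and no one can take more than 4, so at least ⌈11/4⌉ = 3 agents are needed.
Any 3 agents together have capacity at most 4+3+3 = 10 < 11 slots, so 3 can never suffice.
Quispe, Delgado, Mbeki, and Olsen alone can cover everything: Wed afternoon→Quispe, Wed evening→Quispe, Thu morning→Olsen, Thu afternoon→Quispe, Thu evening→Mbeki, Fri morning→Mbeki, Fri afternoon→Delgado, Fri evening→Olsen, Sat morning→Mbeki, Sat afternoon→Quispe+Delgado.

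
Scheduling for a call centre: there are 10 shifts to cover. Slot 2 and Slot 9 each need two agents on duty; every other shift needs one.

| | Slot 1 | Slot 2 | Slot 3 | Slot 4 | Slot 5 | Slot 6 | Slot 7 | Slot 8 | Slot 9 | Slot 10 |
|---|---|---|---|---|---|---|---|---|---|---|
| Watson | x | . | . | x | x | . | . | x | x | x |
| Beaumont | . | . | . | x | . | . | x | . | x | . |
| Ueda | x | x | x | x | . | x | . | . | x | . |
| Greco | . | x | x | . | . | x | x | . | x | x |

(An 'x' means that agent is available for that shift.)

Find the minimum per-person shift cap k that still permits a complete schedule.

With 4 agents and 12 worker-slots to fill, someone must work at least ⌈12/4⌉ = 3 shifts, so k ≥ 3.
k = 3 works: Slot 1→Watson, Slot 2→Ueda+Greco, Slot 3→Ueda, Slot 4→Beaumont, Slot 5→Watson, Slot 6→Ueda, Slot 7→Beaumont, Slot 8→Watson, Slot 9→Beaumont+Greco, Slot 10→Greco.
Loads: Watson 3, Beaumont 3, Ueda 3, Greco 3 — all ≤ 3.

3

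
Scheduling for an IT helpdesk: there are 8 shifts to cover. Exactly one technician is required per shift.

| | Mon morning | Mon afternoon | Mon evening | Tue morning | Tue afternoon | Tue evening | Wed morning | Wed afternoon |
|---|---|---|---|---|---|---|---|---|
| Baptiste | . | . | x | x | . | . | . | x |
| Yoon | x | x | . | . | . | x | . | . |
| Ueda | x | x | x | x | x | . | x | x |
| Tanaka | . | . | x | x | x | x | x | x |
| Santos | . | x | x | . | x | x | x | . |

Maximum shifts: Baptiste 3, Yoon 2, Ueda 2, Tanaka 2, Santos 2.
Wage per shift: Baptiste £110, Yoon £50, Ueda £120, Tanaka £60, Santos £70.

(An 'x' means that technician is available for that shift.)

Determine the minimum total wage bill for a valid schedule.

Picking the cheapest available technician for each shift independently would cost £450, but that ignores the shift limits.
An optimal schedule: Mon morning→Yoon, Mon afternoon→Yoon, Mon evening→Baptiste, Tue morning→Tanaka, Tue afternoon→Tanaka, Tue evening→Santos, Wed morning→Santos, Wed afternoon→Baptiste.
Total: 50 + 50 + 110 + 60 + 60 + 70 + 70 + 110 = £580.

£580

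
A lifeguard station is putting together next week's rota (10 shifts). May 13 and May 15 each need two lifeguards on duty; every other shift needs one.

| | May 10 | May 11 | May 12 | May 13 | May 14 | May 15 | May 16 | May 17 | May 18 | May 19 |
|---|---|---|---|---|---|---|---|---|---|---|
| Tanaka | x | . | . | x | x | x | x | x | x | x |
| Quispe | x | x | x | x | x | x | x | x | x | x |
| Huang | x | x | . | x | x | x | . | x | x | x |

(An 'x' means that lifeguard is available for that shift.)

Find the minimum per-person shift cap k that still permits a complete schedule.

4

With 3 lifeguards and 12 worker-slots to fill, someone must work at least ⌈12/3⌉ = 4 shifts, so k ≥ 4.
k = 4 works: May 10→Tanaka, May 11→Quispe, May 12→Quispe, May 13→Tanaka+Quispe, May 14→Tanaka, May 15→Quispe+Huang, May 16→Tanaka, May 17→Huang, May 18→Huang, May 19→Huang.
Loads: Tanaka 4, Quispe 4, Huang 4 — all ≤ 4.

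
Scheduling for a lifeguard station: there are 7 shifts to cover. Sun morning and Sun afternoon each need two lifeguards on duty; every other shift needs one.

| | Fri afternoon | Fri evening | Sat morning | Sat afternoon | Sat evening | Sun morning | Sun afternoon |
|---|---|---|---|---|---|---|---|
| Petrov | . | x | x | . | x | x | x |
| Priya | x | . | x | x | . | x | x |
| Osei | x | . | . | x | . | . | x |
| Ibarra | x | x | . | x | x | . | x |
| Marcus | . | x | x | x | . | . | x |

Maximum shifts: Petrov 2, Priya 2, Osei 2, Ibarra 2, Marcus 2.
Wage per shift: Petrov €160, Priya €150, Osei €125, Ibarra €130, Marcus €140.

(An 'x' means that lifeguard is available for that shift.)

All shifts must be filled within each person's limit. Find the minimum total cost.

€1250

Sun morning can only be covered by Petrov and Priya, so that assignment is forced.
Picking the cheapest available lifeguard for each shift independently would cost €1215, but that ignores the shift limits.
An optimal schedule: Fri afternoon→Osei, Fri evening→Ibarra, Sat morning→Marcus, Sat afternoon→Osei, Sat evening→Ibarra, Sun morning→Priya+Petrov, Sun afternoon→Marcus+Priya.
Total: 125 + 130 + 140 + 125 + 130 + 150 + 160 + 140 + 150 = €1250.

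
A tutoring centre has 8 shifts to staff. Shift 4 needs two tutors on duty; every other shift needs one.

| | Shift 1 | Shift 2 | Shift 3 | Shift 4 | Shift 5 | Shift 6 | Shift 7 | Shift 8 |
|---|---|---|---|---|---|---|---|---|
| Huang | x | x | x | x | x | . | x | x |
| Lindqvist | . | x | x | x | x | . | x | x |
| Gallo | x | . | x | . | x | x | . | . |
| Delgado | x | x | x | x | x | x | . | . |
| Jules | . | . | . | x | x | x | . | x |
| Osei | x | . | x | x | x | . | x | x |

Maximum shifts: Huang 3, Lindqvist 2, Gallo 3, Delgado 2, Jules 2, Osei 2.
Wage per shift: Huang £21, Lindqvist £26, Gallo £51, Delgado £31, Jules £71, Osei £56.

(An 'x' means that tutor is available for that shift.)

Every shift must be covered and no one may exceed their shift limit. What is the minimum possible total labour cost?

Picking the cheapest available tutor for each shift independently would cost £204, but that ignores the shift limits.
An optimal schedule: Shift 1→Huang, Shift 2→Huang, Shift 3→Gallo, Shift 4→Lindqvist+Delgado, Shift 5→Gallo, Shift 6→Delgado, Shift 7→Huang, Shift 8→Lindqvist.
Total: 21 + 21 + 51 + 26 + 31 + 51 + 31 + 21 + 26 = £279.

£279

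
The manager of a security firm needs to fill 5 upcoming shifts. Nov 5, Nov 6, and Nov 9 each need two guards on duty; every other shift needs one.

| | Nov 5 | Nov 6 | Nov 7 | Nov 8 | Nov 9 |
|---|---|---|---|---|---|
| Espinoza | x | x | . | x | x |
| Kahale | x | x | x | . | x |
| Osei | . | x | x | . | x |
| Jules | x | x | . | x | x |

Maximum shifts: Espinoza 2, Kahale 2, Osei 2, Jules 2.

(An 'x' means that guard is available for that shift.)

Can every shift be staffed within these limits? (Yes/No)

One valid schedule: Nov 5→Espinoza+Kahale, Nov 6→Osei+Jules, Nov 7→Kahale, Nov 8→Espinoza, Nov 9→Osei+Jules.
Loads: Espinoza 2/2, Kahale 2/2, Osei 2/2, Jules 2/2 — all within limits.

Yes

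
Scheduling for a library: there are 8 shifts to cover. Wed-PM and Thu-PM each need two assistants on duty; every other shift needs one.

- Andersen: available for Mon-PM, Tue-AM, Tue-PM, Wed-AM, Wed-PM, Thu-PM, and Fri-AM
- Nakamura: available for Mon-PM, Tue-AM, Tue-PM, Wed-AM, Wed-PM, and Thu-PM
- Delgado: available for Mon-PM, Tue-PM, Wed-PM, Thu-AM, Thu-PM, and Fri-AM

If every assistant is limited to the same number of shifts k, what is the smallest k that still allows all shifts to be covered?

4

With 3 assistants and 10 worker-slots to fill, someone must work at least ⌈10/3⌉ = 4 shifts, so k ≥ 4.
k = 4 works: Mon-PM→Andersen, Tue-AM→Andersen, Tue-PM→Nakamura, Wed-AM→Andersen, Wed-PM→Nakamura+Delgado, Thu-AM→Delgado, Thu-PM→Nakamura+Delgado, Fri-AM→Andersen.
Loads: Andersen 4, Nakamura 3, Delgado 3 — all ≤ 4.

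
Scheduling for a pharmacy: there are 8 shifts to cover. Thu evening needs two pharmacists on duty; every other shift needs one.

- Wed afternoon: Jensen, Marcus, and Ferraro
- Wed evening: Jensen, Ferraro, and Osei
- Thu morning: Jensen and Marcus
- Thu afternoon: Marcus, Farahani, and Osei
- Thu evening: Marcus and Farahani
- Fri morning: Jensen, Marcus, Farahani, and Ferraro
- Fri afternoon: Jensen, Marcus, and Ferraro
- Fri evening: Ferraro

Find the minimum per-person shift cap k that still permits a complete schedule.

With 5 pharmacists and 9 worker-slots to fill, someone must work at least ⌈9/5⌉ = 2 shifts, so k ≥ 2.
k = 2 works: Wed afternoon→Jensen, Wed evening→Ferraro, Thu morning→Jensen, Thu afternoon→Osei, Thu evening→Marcus+Farahani, Fri morning→Farahani, Fri afternoon→Marcus, Fri evening→Ferraro.
Loads: Jensen 2, Marcus 2, Farahani 2, Ferraro 2, Osei 1 — all ≤ 2.

2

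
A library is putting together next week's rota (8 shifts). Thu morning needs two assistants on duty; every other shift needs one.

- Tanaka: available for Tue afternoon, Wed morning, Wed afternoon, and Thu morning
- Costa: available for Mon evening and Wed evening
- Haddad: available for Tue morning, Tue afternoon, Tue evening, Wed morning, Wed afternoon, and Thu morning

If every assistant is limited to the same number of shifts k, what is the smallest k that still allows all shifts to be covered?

4

With 3 assistants and 9 worker-slots to fill, someone must work at least ⌈9/3⌉ = 3 shifts, so k ≥ 3.
k = 3 is infeasible (exhaustive check).
k = 4 works: Mon evening→Costa, Tue morning→Haddad, Tue afternoon→Tanaka, Tue evening→Haddad, Wed morning→Tanaka, Wed afternoon→Tanaka, Wed evening→Costa, Thu morning→Tanaka+Haddad.
Loads: Tanaka 4, Costa 2, Haddad 3 — all ≤ 4.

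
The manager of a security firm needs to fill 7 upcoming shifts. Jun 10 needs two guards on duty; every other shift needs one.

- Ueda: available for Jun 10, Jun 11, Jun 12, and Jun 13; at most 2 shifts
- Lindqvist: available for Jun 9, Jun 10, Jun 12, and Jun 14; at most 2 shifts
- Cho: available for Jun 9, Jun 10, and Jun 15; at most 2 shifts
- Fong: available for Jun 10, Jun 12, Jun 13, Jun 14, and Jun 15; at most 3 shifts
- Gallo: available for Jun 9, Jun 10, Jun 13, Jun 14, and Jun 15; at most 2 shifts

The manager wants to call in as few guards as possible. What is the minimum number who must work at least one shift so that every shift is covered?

4

8 slots to fill and no one can take more than 3, so at least ⌈8/3⌉ = 3 guards are needed.
Any 3 guards together have capacity at most 3+2+2 = 7 < 8 slots, so 3 can never suffice.
Ueda, Lindqvist, Cho, and Fong alone can cover everything: Jun 9→Lindqvist, Jun 10→Cho+Fong, Jun 11→Ueda, Jun 12→Fong, Jun 13→Ueda, Jun 14→Lindqvist, Jun 15→Cho.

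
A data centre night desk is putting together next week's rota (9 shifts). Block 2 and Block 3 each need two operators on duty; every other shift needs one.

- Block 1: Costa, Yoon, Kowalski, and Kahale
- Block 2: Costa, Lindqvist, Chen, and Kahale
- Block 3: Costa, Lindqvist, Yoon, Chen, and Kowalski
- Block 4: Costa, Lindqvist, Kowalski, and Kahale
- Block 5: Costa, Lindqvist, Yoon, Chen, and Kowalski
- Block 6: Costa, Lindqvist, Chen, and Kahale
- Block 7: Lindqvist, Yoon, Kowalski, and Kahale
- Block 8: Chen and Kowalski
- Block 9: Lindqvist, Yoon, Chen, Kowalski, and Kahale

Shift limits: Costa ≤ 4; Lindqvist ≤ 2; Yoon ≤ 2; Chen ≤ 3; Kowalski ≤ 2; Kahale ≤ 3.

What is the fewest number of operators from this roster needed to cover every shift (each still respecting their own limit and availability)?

11 slots to fill and no one can take more than 4, so at least ⌈11/4⌉ = 3 operators are needed.
Any 3 operators together have capacity at most 4+3+3 = 10 < 11 slots, so 3 can never suffice.
Costa, Lindqvist, Yoon, and Chen alone can cover everything: Block 1→Costa, Block 2→Costa+Lindqvist, Block 3→Yoon+Chen, Block 4→Costa, Block 5→Chen, Block 6→Costa, Block 7→Lindqvist, Block 8→Chen, Block 9→Yoon.

4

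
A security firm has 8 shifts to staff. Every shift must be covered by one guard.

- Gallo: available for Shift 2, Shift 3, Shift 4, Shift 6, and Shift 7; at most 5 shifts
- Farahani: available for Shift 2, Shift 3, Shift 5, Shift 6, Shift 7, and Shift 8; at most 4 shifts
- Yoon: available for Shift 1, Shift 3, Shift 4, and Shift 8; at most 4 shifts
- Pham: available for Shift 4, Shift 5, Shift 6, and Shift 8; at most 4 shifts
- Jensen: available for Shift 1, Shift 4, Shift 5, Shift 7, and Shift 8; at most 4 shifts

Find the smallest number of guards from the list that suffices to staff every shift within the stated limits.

8 slots to fill and no one can take more than 5, so at least ⌈8/5⌉ = 2 guards are needed.
Gallo and Jensen alone can cover everything: Shift 1→Jensen, Shift 2→Gallo, Shift 3→Gallo, Shift 4→Gallo, Shift 5→Jensen, Shift 6→Gallo, Shift 7→Gallo, Shift 8→Jensen.

2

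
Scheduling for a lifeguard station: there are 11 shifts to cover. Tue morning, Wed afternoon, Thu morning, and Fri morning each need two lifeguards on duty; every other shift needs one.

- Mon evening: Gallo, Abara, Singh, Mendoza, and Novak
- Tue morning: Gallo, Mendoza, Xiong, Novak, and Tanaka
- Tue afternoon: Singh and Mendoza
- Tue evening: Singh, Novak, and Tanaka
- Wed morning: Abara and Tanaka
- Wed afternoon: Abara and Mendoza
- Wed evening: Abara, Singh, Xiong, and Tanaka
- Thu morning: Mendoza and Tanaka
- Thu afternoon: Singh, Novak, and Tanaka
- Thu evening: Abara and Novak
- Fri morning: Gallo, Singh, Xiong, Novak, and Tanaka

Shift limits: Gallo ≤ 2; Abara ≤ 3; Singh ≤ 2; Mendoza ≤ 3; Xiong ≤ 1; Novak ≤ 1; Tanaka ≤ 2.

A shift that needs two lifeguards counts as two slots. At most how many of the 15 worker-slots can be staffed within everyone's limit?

Total capacity across all lifeguards is 2+3+2+3+1+1+2 = 14, and 15 slots are needed, so at most 14 can be filled.
An assignment achieving 14: Mon evening→Gallo, Tue morning→Gallo+Mendoza, Tue afternoon→Singh, Tue evening→Singh, Wed morning→Abara, Wed afternoon→Abara+Mendoza, Wed evening→Xiong, Thu morning→Mendoza+Tanaka, Thu afternoon→Novak, Thu evening→Abara, Fri morning→Tanaka.
Loads: Gallo 2/2, Abara 3/3, Singh 2/2, Mendoza 3/3, Xiong 1/1, Novak 1/1, Tanaka 2/2.

14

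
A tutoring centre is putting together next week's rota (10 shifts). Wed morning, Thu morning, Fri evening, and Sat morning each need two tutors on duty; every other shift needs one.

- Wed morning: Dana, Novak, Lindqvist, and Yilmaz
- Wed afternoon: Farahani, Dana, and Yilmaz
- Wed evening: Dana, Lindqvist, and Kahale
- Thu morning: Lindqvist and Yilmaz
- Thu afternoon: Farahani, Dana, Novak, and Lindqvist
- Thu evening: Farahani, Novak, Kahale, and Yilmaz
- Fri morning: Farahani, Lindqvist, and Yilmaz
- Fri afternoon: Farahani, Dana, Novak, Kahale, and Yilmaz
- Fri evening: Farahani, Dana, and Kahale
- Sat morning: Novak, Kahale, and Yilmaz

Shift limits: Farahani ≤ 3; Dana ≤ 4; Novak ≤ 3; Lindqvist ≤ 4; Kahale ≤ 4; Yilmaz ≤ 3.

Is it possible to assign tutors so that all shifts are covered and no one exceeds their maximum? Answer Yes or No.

Thu morning can only be covered by Lindqvist and Yilmaz, so that assignment is forced.
One valid schedule: Wed morning→Novak+Lindqvist, Wed afternoon→Farahani, Wed evening→Dana, Thu morning→Lindqvist+Yilmaz, Thu afternoon→Dana, Thu evening→Novak, Fri morning→Farahani, Fri afternoon→Dana, Fri evening→Farahani+Dana, Sat morning→Novak+Kahale.
Loads: Farahani 3/3, Dana 4/4, Novak 3/3, Lindqvist 2/4, Kahale 1/4, Yilmaz 1/3 — all within limits.

Yes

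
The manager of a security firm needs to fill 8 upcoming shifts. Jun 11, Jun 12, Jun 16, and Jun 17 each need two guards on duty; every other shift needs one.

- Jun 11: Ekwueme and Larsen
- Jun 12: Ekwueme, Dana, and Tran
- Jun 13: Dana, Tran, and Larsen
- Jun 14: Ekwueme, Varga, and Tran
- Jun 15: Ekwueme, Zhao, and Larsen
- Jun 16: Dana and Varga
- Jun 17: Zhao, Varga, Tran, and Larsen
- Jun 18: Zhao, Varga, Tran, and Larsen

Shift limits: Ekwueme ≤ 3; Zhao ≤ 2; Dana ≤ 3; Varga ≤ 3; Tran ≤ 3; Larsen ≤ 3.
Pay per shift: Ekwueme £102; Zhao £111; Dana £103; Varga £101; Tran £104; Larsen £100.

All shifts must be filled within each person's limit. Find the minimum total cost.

Jun 11 can only be covered by Ekwueme and Larsen, so that assignment is forced.
Jun 16 can only be covered by Dana and Varga, so that assignment is forced.
Picking the cheapest available guard for each shift independently would cost £1213, but that ignores the shift limits.
An optimal schedule: Jun 11→Larsen+Ekwueme, Jun 12→Ekwueme+Dana, Jun 13→Dana, Jun 14→Varga, Jun 15→Ekwueme, Jun 16→Varga+Dana, Jun 17→Larsen+Varga, Jun 18→Larsen.
Total: 100 + 102 + 102 + 103 + 103 + 101 + 102 + 101 + 103 + 100 + 101 + 100 = £1218.

£1218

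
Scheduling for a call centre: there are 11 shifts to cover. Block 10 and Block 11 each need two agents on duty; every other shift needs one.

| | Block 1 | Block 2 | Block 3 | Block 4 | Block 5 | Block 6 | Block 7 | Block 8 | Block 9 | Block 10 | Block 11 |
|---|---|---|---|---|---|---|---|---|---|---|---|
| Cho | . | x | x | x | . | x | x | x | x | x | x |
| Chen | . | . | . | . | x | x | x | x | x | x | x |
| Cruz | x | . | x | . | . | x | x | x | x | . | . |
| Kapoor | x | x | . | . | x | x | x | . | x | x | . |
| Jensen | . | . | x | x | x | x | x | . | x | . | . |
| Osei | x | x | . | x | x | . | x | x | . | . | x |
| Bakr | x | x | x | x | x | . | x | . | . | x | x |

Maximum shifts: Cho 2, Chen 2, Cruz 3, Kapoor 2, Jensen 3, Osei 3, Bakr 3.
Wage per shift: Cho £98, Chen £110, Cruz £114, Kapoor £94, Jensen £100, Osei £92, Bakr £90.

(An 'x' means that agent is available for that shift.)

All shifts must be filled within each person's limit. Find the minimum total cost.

£1230

Picking the cheapest available agent for each shift independently would cost £1186, but that ignores the shift limits.
An optimal schedule: Block 1→Bakr, Block 2→Bakr, Block 3→Bakr, Block 4→Osei, Block 5→Kapoor, Block 6→Jensen, Block 7→Jensen, Block 8→Osei, Block 9→Jensen, Block 10→Kapoor+Cho, Block 11→Osei+Cho.
Total: 90 + 90 + 90 + 92 + 94 + 100 + 100 + 92 + 100 + 94 + 98 + 92 + 98 = £1230.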